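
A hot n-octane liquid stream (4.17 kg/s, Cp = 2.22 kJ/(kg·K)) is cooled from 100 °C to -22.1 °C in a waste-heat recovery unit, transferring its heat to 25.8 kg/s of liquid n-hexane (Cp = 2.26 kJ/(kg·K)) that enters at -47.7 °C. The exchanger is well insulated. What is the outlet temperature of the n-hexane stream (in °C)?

Heat released by hot stream: Q = 4.17 × 2.22 × (100 − -22.1) = 1130.3 kJ/s
Energy balance on cold side (adiabatic exchanger): Q = ṁ_c·Cp_c·(T_c,out − T_c,in)
T_c,out = -47.7 + 1130.3/(25.8 × 2.26) = -28.315 °C

T_c,out = -28.3 °C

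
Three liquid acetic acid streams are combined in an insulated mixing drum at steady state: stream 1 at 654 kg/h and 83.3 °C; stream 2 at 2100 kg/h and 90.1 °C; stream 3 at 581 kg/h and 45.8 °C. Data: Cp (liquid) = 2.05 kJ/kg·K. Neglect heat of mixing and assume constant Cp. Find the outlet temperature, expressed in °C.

No heat crosses the boundary, so H_out = H_in.
Σ ṁᵢCp,ᵢTᵢ = 654×2.05×83.3 + 2100×2.05×90.1 + 581×2.05×45.8 = 554110
Σ ṁᵢCp,ᵢ = 654×2.05 + 2100×2.05 + 581×2.05 = 6836.8
T_out = 554110 / 6836.8 = 81.049 °C

T_out = 81.0 °C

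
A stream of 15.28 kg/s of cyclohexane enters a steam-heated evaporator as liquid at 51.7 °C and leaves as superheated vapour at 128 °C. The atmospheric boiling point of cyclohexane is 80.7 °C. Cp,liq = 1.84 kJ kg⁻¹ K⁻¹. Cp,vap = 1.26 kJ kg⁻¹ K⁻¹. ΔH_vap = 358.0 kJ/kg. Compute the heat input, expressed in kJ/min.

Q = 432000 kJ/min

liquid 51.7→80.7 °C: 53.36 kJ/kg
vaporisation at 80.7 °C: 358 kJ/kg
vapour 80.7→128 °C: 59.598 kJ/kg
Δh = 53.36 + 358 + 59.598 = 470.96 kJ/kg
Q = ṁ·Δh = 15.28 kg/s × 470.96 kJ/kg = 7196.2 kJ/s
|Q| = 7196.2 kW = 431770 kJ/min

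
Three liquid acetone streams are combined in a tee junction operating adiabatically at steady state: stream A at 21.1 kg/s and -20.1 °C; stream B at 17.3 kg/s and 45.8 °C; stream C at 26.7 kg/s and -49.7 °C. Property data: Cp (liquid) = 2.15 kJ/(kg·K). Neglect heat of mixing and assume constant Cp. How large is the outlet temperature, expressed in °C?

No heat crosses the boundary, so H_out = H_in.
Σ ṁᵢCp,ᵢTᵢ = 21.1×2.15×-20.1 + 17.3×2.15×45.8 + 26.7×2.15×-49.7 = -2061.3
Σ ṁᵢCp,ᵢ = 21.1×2.15 + 17.3×2.15 + 26.7×2.15 = 139.97
T_out = -2061.3 / 139.97 = -14.727 °C

T_out = -14.7 °C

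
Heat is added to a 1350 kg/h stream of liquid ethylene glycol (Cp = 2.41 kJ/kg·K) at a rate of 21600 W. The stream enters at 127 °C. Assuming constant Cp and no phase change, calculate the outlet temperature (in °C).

T_out = 151 °C

Q = 21600 W = 77760 kJ/h
ΔT = Q/(ṁ·Cp) = 77760/(1350×2.41) = 23.9 K
T_out = 127 + 23.9 = 150.9 °C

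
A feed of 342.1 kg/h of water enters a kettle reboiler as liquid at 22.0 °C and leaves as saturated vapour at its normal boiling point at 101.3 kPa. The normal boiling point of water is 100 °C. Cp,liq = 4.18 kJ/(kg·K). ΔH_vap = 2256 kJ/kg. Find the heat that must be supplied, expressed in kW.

Q = 245 kW

liquid 22.0→100 °C: 326.04 kJ/kg
vaporisation at 100 °C: 2256 kJ/kg
Δh = 326.04 + 2256 = 2582 kJ/kg
Q = ṁ·Δh = 342.1 kg/h × 2582 kJ/kg = 883320 kJ/h
|Q| = 245.37 kW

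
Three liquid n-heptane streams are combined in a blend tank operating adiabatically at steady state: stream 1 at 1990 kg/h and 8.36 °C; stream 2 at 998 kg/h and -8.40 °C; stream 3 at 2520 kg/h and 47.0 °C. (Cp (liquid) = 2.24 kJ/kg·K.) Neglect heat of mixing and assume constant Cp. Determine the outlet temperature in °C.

T_out = 23.0 °C

Energy balance with Q = 0: Σ ṁᵢCp,ᵢ(T_out − Tᵢ) = 0
T_out = Σ ṁᵢCp,ᵢTᵢ / Σ ṁᵢCp,ᵢ
      = 283790 / 12338 = 23.002 °C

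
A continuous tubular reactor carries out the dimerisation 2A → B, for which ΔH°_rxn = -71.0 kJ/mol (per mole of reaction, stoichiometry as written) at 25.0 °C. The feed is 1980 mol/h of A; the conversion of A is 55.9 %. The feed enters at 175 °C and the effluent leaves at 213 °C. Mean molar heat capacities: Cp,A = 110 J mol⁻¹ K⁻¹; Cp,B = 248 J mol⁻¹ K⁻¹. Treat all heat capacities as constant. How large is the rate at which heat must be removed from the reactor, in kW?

Q_out = 7.81 kW

Extent of reaction ξ = 0.559 × 1980 / 2 = 553.41 mol/h
Reaction term: ξ·ΔH°_rxn = 553.41 × -71.0 = -39292 kJ/h
Sensible, feed 175→25 °C: -32670 kJ/h
Outlet flows (mol/h): A 873.18, B 553.41
Sensible, products 25→213 °C: 43860 kJ/h
Q = ΔH = -28103 kJ/h = -7.8063 kW
Heat removed = 7.8063 kW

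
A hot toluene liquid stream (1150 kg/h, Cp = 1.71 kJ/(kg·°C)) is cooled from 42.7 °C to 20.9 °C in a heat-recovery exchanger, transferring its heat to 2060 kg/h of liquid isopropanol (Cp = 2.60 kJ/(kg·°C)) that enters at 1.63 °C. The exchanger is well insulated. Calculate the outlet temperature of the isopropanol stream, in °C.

Heat released by hot stream: Q = 1150 × 1.71 × (42.7 − 20.9) = 42870 kJ/h
Energy balance on cold side (adiabatic exchanger): Q = ṁ_c·Cp_c·(T_c,out − T_c,in)
T_c,out = 1.63 + 42870/(2060 × 2.60) = 9.6341 °C

T_c,out = 9.63 °C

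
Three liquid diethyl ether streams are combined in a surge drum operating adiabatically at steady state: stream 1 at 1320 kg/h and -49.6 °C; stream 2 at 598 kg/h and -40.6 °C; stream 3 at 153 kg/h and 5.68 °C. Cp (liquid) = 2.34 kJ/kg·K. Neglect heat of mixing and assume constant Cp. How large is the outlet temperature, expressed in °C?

Adiabatic, steady state ⇒ Σ ṁᵢCp,ᵢ(T_out − Tᵢ) = 0
T_out = Σ ṁᵢCp,ᵢTᵢ / Σ ṁᵢCp,ᵢ
      = -207980 / 4846.1 = -42.917 °C

T_out = -42.9 °C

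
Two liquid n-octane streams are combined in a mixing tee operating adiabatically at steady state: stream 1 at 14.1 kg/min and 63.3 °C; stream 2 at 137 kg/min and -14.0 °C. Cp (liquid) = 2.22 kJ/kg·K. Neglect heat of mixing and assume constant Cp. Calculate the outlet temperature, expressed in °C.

T_out = -6.79 °C

No heat crosses the boundary, so H_out = H_in.
Σ ṁᵢCp,ᵢTᵢ = 14.1×2.22×63.3 + 137×2.22×-14.0 = -2276.5
Σ ṁᵢCp,ᵢ = 14.1×2.22 + 137×2.22 = 335.44
T_out = -2276.5 / 335.44 = -6.7867 °C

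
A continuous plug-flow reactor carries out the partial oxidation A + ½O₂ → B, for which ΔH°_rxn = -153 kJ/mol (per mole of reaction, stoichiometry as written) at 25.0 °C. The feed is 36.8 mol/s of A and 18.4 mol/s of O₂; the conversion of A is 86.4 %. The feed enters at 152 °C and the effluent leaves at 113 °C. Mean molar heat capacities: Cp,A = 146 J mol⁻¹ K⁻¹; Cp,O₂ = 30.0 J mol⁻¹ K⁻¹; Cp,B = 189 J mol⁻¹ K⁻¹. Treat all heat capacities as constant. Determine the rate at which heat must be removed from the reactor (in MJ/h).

Extent of reaction ξ = 0.864 × 36.8 = 31.795 mol/s
Reaction term: ξ·ΔH°_rxn = 31.795 × -153 = -4864.7 kJ/s
Sensible, feed 152→25 °C: -752.45 kJ/s
Outlet flows (mol/s): A 5.0048, O₂ 2.5024, B 31.795
Sensible, products 25→113 °C: 599.73 kJ/s
Q = ΔH = -5017.4 kJ/s = -5017.4 kW
Heat removed = 18063 MJ/h

Q_out = 18100 MJ/h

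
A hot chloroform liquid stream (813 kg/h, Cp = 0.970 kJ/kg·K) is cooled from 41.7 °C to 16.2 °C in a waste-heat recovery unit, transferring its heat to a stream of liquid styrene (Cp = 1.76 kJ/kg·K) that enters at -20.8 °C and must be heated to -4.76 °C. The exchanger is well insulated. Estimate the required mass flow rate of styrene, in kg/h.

Heat released by hot stream: Q = 813 × 0.970 × (41.7 − 16.2) = 20110 kJ/h
Energy balance on cold side (adiabatic exchanger): Q = ṁ_c·Cp_c·(T_c,out − T_c,in)
ṁ_c = 20110 / [1.76 × (-4.76 − -20.8)] = 712.34 kg/h

ṁ_c = 712 kg/h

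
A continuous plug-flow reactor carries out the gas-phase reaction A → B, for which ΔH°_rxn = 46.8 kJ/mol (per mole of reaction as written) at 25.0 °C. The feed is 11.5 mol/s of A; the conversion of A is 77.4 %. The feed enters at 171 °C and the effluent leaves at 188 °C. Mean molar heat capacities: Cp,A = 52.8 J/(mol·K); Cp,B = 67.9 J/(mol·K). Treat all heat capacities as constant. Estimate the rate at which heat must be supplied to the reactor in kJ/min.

Extent of reaction ξ = 0.774 × 11.5 = 8.901 mol/s
Reaction term: ξ·ΔH°_rxn = 8.901 × 46.8 = 416.57 kJ/s
Sensible, feed 171→25 °C: -88.651 kJ/s
Outlet flows (mol/s): A 2.599, B 8.901
Sensible, products 25→188 °C: 120.88 kJ/s
Q = ΔH = 448.8 kJ/s = 448.8 kW
Heat supplied = 26928 kJ/min

Q_in = 26900 kJ/min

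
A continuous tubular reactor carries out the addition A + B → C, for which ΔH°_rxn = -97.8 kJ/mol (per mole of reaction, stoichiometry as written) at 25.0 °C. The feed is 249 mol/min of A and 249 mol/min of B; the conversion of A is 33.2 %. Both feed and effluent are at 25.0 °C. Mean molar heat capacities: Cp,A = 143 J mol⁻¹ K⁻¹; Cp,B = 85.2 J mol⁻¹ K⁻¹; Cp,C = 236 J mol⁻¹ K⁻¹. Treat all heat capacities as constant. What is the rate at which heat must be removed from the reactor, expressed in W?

Q_out = 135000 W

Extent of reaction ξ = 0.332 × 249 = 82.668 mol/min
Reaction term: ξ·ΔH°_rxn = 82.668 × -97.8 = -8084.9 kJ/min
Q = ΔH = -8084.9 kJ/min = -134.75 kW
Heat removed = 134750 W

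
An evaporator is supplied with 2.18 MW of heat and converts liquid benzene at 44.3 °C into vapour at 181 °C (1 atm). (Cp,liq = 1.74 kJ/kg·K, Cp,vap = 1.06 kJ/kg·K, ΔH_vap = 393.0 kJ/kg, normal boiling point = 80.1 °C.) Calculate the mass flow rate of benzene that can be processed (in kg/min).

Δh = 1.74×(80.1−44.3) + 393.0 + 1.06×(181−80.1) = 562.25 kJ/kg
Q = 2.18 MW = 2180 kJ/s = 130800 kJ/min
ṁ = Q/Δh = 130800 / 562.25 = 232.64 kg/min

ṁ = 233 kg/min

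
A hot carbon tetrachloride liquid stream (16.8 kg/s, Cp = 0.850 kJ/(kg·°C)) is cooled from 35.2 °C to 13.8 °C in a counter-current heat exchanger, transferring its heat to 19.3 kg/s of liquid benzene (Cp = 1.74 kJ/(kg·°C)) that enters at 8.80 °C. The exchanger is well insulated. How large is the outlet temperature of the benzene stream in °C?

T_c,out = 17.9 °C

Heat released by hot stream: Q = 16.8 × 0.850 × (35.2 − 13.8) = 305.59 kJ/s
Energy balance on cold side (adiabatic exchanger): Q = ṁ_c·Cp_c·(T_c,out − T_c,in)
T_c,out = 8.80 + 305.59/(19.3 × 1.74) = 17.9 °C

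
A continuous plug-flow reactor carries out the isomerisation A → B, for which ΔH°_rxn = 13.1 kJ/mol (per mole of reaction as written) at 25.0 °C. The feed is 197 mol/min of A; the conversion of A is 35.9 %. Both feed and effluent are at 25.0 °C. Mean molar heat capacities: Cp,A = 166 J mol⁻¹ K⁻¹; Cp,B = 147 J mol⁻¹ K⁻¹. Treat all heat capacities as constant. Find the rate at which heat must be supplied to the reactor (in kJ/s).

Q_in = 15.4 kJ/s

Extent of reaction ξ = 0.359 × 197 = 70.723 mol/min
Reaction term: ξ·ΔH°_rxn = 70.723 × 13.1 = 926.47 kJ/min
Q = ΔH = 926.47 kJ/min = 15.441 kW
Heat supplied = 15.441 kJ/s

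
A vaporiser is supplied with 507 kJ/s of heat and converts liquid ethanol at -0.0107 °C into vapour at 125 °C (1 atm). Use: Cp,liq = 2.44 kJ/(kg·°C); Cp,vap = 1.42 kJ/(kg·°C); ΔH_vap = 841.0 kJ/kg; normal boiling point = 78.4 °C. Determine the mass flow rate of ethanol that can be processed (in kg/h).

Δh = 2.44×(78.4−-0.0107) + 841.0 + 1.42×(125−78.4) = 1098.5 kJ/kg
Q = 507 kJ/s = 507 kJ/s = 1.8252e+06 kJ/h
ṁ = Q/Δh = 1.8252e+06 / 1098.5 = 1661.5 kg/h

ṁ = 1660 kg/h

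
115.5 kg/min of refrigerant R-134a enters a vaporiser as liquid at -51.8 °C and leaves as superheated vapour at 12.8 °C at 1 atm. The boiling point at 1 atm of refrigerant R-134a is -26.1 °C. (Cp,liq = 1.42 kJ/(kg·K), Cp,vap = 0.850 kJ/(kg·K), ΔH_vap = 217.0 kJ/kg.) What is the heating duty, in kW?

liquid -51.8→-26.1 °C: 36.494 kJ/kg
vaporisation at -26.1 °C: 217 kJ/kg
vapour -26.1→12.8 °C: 33.065 kJ/kg
Δh = 36.494 + 217 + 33.065 = 286.56 kJ/kg
Q = ṁ·Δh = 115.5 kg/min × 286.56 kJ/kg = 33098 kJ/min
|Q| = 551.63 kW

Q = 552 kW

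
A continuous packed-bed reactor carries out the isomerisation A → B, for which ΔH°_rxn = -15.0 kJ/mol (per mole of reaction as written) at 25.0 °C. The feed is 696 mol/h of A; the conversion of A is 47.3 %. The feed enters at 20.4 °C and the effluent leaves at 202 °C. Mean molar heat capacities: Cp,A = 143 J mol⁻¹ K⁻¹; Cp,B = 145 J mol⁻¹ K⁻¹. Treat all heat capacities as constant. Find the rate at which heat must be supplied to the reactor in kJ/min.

Q_in = 221 kJ/min

Extent of reaction ξ = 0.473 × 696 = 329.21 mol/h
Reaction term: ξ·ΔH°_rxn = 329.21 × -15.0 = -4938.1 kJ/h
Sensible, feed 20.4→25 °C: 457.83 kJ/h
Outlet flows (mol/h): A 366.79, B 329.21
Sensible, products 25→202 °C: 17733 kJ/h
Q = ΔH = 13253 kJ/h = 3.6813 kW
Heat supplied = 220.88 kJ/min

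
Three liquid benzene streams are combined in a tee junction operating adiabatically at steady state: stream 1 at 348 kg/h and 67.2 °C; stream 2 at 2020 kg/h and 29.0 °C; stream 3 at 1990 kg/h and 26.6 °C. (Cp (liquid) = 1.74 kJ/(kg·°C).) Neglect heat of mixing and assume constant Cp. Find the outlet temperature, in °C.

Adiabatic, steady state ⇒ Σ ṁᵢCp,ᵢ(T_out − Tᵢ) = 0
T_out = Σ ṁᵢCp,ᵢTᵢ / Σ ṁᵢCp,ᵢ
      = 234730 / 7582.9 = 30.954 °C

T_out = 31.0 °C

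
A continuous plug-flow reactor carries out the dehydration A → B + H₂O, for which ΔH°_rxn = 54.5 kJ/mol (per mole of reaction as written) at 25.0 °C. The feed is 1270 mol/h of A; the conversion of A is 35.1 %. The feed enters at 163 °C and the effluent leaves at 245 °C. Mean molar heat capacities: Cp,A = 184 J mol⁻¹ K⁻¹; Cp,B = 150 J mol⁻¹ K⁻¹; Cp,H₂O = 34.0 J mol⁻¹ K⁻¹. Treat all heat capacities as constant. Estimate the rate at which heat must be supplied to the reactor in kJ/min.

Extent of reaction ξ = 0.351 × 1270 = 445.77 mol/h
Reaction term: ξ·ΔH°_rxn = 445.77 × 54.5 = 24294 kJ/h
Sensible, feed 163→25 °C: -32248 kJ/h
Outlet flows (mol/h): A 824.23, B 445.77, H₂O 445.77
Sensible, products 25→245 °C: 51410 kJ/h
Q = ΔH = 43456 kJ/h = 12.071 kW
Heat supplied = 724.27 kJ/min

Q_in = 724 kJ/min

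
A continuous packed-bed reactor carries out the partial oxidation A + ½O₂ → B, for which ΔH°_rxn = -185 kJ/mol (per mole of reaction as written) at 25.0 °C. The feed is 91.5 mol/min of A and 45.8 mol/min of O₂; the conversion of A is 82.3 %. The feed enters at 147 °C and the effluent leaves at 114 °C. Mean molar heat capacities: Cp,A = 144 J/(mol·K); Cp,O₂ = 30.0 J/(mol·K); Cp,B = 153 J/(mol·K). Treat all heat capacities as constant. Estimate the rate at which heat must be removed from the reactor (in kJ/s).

Extent of reaction ξ = 0.823 × 91.5 = 75.304 mol/min
Reaction term: ξ·ΔH°_rxn = 75.304 × -185 = -13931 kJ/min
Sensible, feed 147→25 °C: -1775.1 kJ/min
Outlet flows (mol/min): A 16.196, O₂ 8.1478, B 75.304
Sensible, products 25→114 °C: 1254.7 kJ/min
Q = ΔH = -14452 kJ/min = -240.86 kW
Heat removed = 240.86 kJ/s

Q_out = 241 kJ/s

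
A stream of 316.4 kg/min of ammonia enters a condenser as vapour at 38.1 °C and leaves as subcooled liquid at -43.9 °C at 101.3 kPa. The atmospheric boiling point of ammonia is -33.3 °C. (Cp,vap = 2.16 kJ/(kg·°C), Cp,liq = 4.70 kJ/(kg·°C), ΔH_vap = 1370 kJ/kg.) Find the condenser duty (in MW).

vapour 38.1→-33.3 °C: -154.22 kJ/kg
condensation at -33.3 °C: -1370 kJ/kg
liquid -33.3→-43.9 °C: -49.82 kJ/kg
Δh = -154.22 + -1370 + -49.82 = -1574 kJ/kg
Q = ṁ·Δh = 316.4 kg/min × -1574 kJ/kg = -498030 kJ/min
|Q| = 8300.5 kW = 8.3005 MW

Q_c = 8.30 MW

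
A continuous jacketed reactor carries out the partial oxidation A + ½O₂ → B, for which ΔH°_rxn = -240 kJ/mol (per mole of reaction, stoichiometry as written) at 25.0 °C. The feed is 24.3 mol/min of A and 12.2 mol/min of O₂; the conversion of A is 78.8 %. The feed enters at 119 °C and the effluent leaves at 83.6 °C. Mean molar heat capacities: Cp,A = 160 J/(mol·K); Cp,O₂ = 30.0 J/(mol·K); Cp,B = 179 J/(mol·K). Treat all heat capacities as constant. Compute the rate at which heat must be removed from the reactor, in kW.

Extent of reaction ξ = 0.788 × 24.3 = 19.148 mol/min
Reaction term: ξ·ΔH°_rxn = 19.148 × -240 = -4595.6 kJ/min
Sensible, feed 119→25 °C: -399.88 kJ/min
Outlet flows (mol/min): A 5.1516, O₂ 2.6258, B 19.148
Sensible, products 25→83.6 °C: 253.77 kJ/min
Q = ΔH = -4741.7 kJ/min = -79.029 kW
Heat removed = 79.029 kW

Q_out = 79.0 kW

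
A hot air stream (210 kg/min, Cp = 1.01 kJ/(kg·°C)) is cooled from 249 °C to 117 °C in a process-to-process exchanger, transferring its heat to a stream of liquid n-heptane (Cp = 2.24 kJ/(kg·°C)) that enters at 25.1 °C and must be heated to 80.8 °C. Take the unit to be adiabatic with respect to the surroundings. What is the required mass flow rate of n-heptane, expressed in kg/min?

Heat released by hot stream: Q = 210 × 1.01 × (249 − 117) = 27997 kJ/min
Energy balance on cold side (adiabatic exchanger): Q = ṁ_c·Cp_c·(T_c,out − T_c,in)
ṁ_c = 27997 / [2.24 × (80.8 − 25.1)] = 224.39 kg/min

ṁ_c = 224 kg/min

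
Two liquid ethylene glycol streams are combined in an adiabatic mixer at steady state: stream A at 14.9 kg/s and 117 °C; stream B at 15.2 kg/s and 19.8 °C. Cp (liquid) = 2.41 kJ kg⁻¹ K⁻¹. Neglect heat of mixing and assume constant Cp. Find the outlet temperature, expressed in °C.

Adiabatic, steady state ⇒ Σ ṁᵢCp,ᵢ(T_out − Tᵢ) = 0
T_out = Σ ṁᵢCp,ᵢTᵢ / Σ ṁᵢCp,ᵢ
      = 4926.7 / 72.541 = 67.916 °C

T_out = 67.9 °C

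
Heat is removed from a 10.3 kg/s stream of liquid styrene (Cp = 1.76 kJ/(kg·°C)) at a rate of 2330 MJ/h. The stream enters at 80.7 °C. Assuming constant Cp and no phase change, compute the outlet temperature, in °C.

Q = 2330 MJ/h = 647.22 kJ/s
ΔT = Q/(ṁ·Cp) = 647.22/(10.3×1.76) = 35.703 K
T_out = 80.7 − 35.703 = 44.997 °C

T_out = 45.0 °C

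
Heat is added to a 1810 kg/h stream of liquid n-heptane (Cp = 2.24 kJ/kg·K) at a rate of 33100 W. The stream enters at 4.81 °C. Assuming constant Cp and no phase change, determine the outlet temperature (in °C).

Q = 33100 W = 119160 kJ/h
ΔT = Q/(ṁ·Cp) = 119160/(1810×2.24) = 29.39 K
T_out = 4.81 + 29.39 = 34.2 °C

T_out = 34.2 °C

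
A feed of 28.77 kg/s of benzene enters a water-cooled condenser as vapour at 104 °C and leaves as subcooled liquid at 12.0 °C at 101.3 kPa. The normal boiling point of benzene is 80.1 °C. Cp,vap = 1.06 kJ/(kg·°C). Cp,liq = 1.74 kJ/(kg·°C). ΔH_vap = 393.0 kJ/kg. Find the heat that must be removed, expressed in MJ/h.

Q_c = 55600 MJ/h

vapour 104→80.1 °C: -25.334 kJ/kg
condensation at 80.1 °C: -393 kJ/kg
liquid 80.1→12.0 °C: -118.49 kJ/kg
Δh = -25.334 + -393 + -118.49 = -536.83 kJ/kg
Q = ṁ·Δh = 28.77 kg/s × -536.83 kJ/kg = -15445 kJ/s
|Q| = 15445 kW = 55600 MJ/h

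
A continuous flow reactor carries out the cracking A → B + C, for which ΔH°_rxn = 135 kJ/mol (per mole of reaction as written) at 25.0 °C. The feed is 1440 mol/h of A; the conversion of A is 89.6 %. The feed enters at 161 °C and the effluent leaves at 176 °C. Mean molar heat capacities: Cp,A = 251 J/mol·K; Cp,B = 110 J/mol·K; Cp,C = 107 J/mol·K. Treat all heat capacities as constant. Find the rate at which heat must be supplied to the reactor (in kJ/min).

Extent of reaction ξ = 0.896 × 1440 = 1290.2 mol/h
Reaction term: ξ·ΔH°_rxn = 1290.2 × 135 = 174180 kJ/h
Sensible, feed 161→25 °C: -49156 kJ/h
Outlet flows (mol/h): A 149.76, B 1290.2, C 1290.2
Sensible, products 25→176 °C: 47953 kJ/h
Q = ΔH = 172980 kJ/h = 48.05 kW
Heat supplied = 2883 kJ/min

Q_in = 2880 kJ/min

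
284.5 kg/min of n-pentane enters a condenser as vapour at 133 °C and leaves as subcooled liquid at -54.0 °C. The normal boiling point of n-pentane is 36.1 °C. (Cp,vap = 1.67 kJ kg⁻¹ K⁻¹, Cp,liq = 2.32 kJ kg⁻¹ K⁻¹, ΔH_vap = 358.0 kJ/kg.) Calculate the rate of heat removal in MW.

Q_c = 3.46 MW

vapour 133→36.1 °C: -161.82 kJ/kg
condensation at 36.1 °C: -358 kJ/kg
liquid 36.1→-54.0 °C: -209.03 kJ/kg
Δh = -161.82 + -358 + -209.03 = -728.86 kJ/kg
Q = ṁ·Δh = 284.5 kg/min × -728.86 kJ/kg = -207360 kJ/min
|Q| = 3456 kW = 3.456 MW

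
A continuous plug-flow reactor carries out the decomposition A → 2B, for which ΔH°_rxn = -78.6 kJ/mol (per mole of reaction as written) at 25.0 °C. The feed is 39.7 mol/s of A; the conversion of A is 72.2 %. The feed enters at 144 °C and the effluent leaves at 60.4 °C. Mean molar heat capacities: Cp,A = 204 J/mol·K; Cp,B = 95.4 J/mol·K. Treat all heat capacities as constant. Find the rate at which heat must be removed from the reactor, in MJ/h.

Extent of reaction ξ = 0.722 × 39.7 = 28.663 mol/s
Reaction term: ξ·ΔH°_rxn = 28.663 × -78.6 = -2252.9 kJ/s
Sensible, feed 144→25 °C: -963.76 kJ/s
Outlet flows (mol/s): A 11.037, B 57.327
Sensible, products 25→60.4 °C: 273.3 kJ/s
Q = ΔH = -2943.4 kJ/s = -2943.4 kW
Heat removed = 10596 MJ/h

Q_out = 10600 MJ/h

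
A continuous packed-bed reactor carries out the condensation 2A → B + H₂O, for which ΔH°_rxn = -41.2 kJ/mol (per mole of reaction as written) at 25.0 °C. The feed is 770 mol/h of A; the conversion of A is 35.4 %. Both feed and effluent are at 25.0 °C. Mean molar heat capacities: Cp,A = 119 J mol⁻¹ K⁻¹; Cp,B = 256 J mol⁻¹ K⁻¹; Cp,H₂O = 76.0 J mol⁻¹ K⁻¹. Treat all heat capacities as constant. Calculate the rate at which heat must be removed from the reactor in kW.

Q_out = 1.56 kW

Extent of reaction ξ = 0.354 × 770 / 2 = 136.29 mol/h
Reaction term: ξ·ΔH°_rxn = 136.29 × -41.2 = -5615.1 kJ/h
Q = ΔH = -5615.1 kJ/h = -1.5598 kW
Heat removed = 1.5598 kW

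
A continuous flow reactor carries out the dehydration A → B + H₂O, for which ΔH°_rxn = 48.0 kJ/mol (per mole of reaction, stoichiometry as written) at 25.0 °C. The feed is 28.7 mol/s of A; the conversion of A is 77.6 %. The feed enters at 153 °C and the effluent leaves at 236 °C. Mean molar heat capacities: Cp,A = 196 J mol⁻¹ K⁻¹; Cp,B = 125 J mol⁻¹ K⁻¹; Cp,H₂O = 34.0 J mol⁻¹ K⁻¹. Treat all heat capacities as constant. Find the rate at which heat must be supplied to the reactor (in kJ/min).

Extent of reaction ξ = 0.776 × 28.7 = 22.271 mol/s
Reaction term: ξ·ΔH°_rxn = 22.271 × 48.0 = 1069 kJ/s
Sensible, feed 153→25 °C: -720.03 kJ/s
Outlet flows (mol/s): A 6.4288, B 22.271, H₂O 22.271
Sensible, products 25→236 °C: 1013 kJ/s
Q = ΔH = 1362 kJ/s = 1362 kW
Heat supplied = 81722 kJ/min

Q_in = 81700 kJ/min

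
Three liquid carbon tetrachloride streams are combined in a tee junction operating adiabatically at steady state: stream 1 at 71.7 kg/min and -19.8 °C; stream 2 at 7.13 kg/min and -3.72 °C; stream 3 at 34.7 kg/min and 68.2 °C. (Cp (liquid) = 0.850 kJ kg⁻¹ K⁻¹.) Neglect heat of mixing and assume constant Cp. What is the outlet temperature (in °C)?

No heat crosses the boundary, so H_out = H_in.
T_out = Σ ṁᵢCp,ᵢTᵢ / Σ ṁᵢCp,ᵢ
      = 782.3 / 96.501 = 8.1067 °C

T_out = 8.11 °C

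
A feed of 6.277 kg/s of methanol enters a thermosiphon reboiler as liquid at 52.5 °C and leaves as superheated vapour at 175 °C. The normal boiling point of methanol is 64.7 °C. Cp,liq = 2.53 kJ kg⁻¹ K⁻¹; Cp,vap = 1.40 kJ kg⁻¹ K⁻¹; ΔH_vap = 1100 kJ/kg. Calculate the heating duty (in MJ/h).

Q = 29000 MJ/h

liquid 52.5→64.7 °C: 30.866 kJ/kg
vaporisation at 64.7 °C: 1100 kJ/kg
vapour 64.7→175 °C: 154.42 kJ/kg
Δh = 30.866 + 1100 + 154.42 = 1285.3 kJ/kg
Q = ṁ·Δh = 6.277 kg/s × 1285.3 kJ/kg = 8067.7 kJ/s
|Q| = 8067.7 kW = 29044 MJ/h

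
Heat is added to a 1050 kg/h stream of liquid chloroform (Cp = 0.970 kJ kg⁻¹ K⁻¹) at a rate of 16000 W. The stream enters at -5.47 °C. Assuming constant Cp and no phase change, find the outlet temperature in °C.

T_out = 51.1 °C

Q = 16000 W = 57600 kJ/h
ΔT = Q/(ṁ·Cp) = 57600/(1050×0.970) = 56.554 K
T_out = -5.47 + 56.554 = 51.084 °C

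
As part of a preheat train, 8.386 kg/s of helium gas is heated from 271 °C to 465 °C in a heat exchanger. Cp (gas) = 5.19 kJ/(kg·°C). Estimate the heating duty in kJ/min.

Q = ṁ·Cp·ΔT = 8.386 × 5.19 × (465 − 271) = 8443.5 kJ/s
Heating duty = 506610 kJ/min

Q = 507000 kJ/min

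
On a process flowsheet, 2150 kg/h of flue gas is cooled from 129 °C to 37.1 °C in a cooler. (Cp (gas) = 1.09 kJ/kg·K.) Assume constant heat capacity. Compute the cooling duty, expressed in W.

Q_c = 59800 W

Q = ṁ·Cp·ΔT = 2150 × 1.09 × (37.1 − 129) = -215370 kJ/h
Converting: 215370 / 3600 s = 59.824 kW
Cooling duty = 59824 W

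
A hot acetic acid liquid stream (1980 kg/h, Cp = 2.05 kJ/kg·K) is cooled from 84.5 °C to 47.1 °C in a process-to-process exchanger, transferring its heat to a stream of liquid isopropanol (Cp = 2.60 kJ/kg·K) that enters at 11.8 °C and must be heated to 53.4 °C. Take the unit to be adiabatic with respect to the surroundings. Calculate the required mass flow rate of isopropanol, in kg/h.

Heat released by hot stream: Q = 1980 × 2.05 × (84.5 − 47.1) = 151810 kJ/h
Energy balance on cold side (adiabatic exchanger): Q = ṁ_c·Cp_c·(T_c,out − T_c,in)
ṁ_c = 151810 / [2.60 × (53.4 − 11.8)] = 1403.5 kg/h

ṁ_c = 1400 kg/h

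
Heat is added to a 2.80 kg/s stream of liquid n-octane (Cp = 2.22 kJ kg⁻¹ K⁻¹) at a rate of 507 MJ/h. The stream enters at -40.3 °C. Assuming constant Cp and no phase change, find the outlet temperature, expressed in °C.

T_out = -17.6 °C

Q = 507 MJ/h = 140.83 kJ/s
ΔT = Q/(ṁ·Cp) = 140.83/(2.80×2.22) = 22.657 K
T_out = -40.3 + 22.657 = -17.643 °C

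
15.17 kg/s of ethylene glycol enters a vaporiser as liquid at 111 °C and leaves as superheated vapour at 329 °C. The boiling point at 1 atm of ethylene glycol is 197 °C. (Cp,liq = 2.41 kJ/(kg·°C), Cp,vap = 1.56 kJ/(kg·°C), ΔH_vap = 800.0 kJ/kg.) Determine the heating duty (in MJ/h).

Q = 66300 MJ/h

liquid 111→197 °C: 207.26 kJ/kg
vaporisation at 197 °C: 800 kJ/kg
vapour 197→329 °C: 205.92 kJ/kg
Δh = 207.26 + 800 + 205.92 = 1213.2 kJ/kg
Q = ṁ·Δh = 15.17 kg/s × 1213.2 kJ/kg = 18404 kJ/s
|Q| = 18404 kW = 66254 MJ/h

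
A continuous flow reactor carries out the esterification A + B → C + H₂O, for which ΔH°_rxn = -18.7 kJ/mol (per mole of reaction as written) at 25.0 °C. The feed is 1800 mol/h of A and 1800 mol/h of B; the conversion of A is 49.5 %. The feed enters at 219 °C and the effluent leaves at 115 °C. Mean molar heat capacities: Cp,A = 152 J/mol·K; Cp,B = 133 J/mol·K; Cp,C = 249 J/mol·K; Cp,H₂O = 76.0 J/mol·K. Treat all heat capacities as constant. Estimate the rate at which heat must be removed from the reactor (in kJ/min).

Q_out = 1110 kJ/min

Extent of reaction ξ = 0.495 × 1800 = 891 mol/h
Reaction term: ξ·ΔH°_rxn = 891 × -18.7 = -16662 kJ/h
Sensible, feed 219→25 °C: -99522 kJ/h
Outlet flows (mol/h): A 909, B 909, C 891, H₂O 891
Sensible, products 25→115 °C: 49378 kJ/h
Q = ΔH = -66806 kJ/h = -18.557 kW
Heat removed = 1113.4 kJ/min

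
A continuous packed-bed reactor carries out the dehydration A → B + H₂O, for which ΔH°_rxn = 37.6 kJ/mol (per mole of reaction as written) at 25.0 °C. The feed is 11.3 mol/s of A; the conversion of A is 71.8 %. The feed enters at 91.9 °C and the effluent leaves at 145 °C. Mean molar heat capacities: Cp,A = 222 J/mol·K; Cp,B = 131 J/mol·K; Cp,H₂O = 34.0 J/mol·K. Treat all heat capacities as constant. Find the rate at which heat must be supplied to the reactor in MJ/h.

Q_in = 1380 MJ/h

Extent of reaction ξ = 0.718 × 11.3 = 8.1134 mol/s
Reaction term: ξ·ΔH°_rxn = 8.1134 × 37.6 = 305.06 kJ/s
Sensible, feed 91.9→25 °C: -167.83 kJ/s
Outlet flows (mol/s): A 3.1866, B 8.1134, H₂O 8.1134
Sensible, products 25→145 °C: 245.54 kJ/s
Q = ΔH = 382.77 kJ/s = 382.77 kW
Heat supplied = 1378 MJ/h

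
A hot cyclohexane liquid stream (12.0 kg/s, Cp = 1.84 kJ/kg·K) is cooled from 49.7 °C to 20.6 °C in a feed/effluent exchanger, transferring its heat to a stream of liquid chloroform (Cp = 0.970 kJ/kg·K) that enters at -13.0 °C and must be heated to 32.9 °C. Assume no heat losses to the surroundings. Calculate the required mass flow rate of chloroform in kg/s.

ṁ_c = 14.4 kg/s

Heat released by hot stream: Q = 12.0 × 1.84 × (49.7 − 20.6) = 642.53 kJ/s
Energy balance on cold side (adiabatic exchanger): Q = ṁ_c·Cp_c·(T_c,out − T_c,in)
ṁ_c = 642.53 / [0.970 × (32.9 − -13.0)] = 14.431 kg/s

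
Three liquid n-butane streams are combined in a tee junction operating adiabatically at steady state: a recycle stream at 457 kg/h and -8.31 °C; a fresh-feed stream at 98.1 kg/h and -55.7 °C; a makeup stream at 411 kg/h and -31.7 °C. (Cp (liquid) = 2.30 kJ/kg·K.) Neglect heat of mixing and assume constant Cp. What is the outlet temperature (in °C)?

No heat crosses the boundary, so H_out = H_in.
T_out = Σ ṁᵢCp,ᵢTᵢ / Σ ṁᵢCp,ᵢ
      = -51268 / 2222 = -23.073 °C

T_out = -23.1 °C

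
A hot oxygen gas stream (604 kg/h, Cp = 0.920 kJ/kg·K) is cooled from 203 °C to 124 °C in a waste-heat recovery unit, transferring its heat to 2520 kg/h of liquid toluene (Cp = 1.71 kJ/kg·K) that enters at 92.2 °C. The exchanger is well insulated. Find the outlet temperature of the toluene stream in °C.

Heat released by hot stream: Q = 604 × 0.920 × (203 − 124) = 43899 kJ/h
Energy balance on cold side (adiabatic exchanger): Q = ṁ_c·Cp_c·(T_c,out − T_c,in)
T_c,out = 92.2 + 43899/(2520 × 1.71) = 102.39 °C

T_c,out = 102 °C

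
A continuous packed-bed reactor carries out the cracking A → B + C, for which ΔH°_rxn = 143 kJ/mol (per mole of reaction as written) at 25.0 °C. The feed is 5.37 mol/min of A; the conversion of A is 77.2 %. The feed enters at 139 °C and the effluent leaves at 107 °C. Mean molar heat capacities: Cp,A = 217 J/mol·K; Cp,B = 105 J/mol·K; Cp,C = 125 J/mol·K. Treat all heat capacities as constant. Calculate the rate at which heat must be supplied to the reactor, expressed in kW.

Q_in = 9.33 kW

Extent of reaction ξ = 0.772 × 5.37 = 4.1456 mol/min
Reaction term: ξ·ΔH°_rxn = 4.1456 × 143 = 592.83 kJ/min
Sensible, feed 139→25 °C: -132.84 kJ/min
Outlet flows (mol/min): A 1.2244, B 4.1456, C 4.1456
Sensible, products 25→107 °C: 99.973 kJ/min
Q = ΔH = 559.96 kJ/min = 9.3326 kW
Heat supplied = 9.3326 kW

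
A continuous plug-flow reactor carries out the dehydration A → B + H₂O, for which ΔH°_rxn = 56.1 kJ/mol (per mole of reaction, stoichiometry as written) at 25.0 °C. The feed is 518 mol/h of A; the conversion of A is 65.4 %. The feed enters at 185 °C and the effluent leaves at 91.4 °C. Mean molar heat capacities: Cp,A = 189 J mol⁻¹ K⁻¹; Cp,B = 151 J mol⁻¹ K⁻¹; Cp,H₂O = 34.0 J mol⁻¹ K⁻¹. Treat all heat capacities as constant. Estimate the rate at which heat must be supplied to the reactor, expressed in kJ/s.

Extent of reaction ξ = 0.654 × 518 = 338.77 mol/h
Reaction term: ξ·ΔH°_rxn = 338.77 × 56.1 = 19005 kJ/h
Sensible, feed 185→25 °C: -15664 kJ/h
Outlet flows (mol/h): A 179.23, B 338.77, H₂O 338.77
Sensible, products 25→91.4 °C: 6410.7 kJ/h
Q = ΔH = 9751.5 kJ/h = 2.7088 kW
Heat supplied = 2.7088 kJ/s

Q_in = 2.71 kJ/s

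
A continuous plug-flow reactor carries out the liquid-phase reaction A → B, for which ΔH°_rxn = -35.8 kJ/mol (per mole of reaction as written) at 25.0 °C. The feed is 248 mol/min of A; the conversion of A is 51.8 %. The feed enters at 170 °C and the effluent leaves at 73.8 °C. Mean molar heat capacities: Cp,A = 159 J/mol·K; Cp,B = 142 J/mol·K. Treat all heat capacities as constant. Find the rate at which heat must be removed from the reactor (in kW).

Extent of reaction ξ = 0.518 × 248 = 128.46 mol/min
Reaction term: ξ·ΔH°_rxn = 128.46 × -35.8 = -4599 kJ/min
Sensible, feed 170→25 °C: -5717.6 kJ/min
Outlet flows (mol/min): A 119.54, B 128.46
Sensible, products 25→73.8 °C: 1817.7 kJ/min
Q = ΔH = -8498.9 kJ/min = -141.65 kW
Heat removed = 141.65 kW

Q_out = 142 kW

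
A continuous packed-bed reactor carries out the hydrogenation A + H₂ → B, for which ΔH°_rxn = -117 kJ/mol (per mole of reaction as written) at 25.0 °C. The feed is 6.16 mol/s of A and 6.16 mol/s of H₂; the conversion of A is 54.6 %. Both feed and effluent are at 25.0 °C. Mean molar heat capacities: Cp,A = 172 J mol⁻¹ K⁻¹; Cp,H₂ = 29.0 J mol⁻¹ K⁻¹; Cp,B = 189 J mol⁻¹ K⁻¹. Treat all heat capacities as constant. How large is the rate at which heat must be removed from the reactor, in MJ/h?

Extent of reaction ξ = 0.546 × 6.16 = 3.3634 mol/s
Reaction term: ξ·ΔH°_rxn = 3.3634 × -117 = -393.51 kJ/s
Q = ΔH = -393.51 kJ/s = -393.51 kW
Heat removed = 1416.6 MJ/h

Q_out = 1420 MJ/h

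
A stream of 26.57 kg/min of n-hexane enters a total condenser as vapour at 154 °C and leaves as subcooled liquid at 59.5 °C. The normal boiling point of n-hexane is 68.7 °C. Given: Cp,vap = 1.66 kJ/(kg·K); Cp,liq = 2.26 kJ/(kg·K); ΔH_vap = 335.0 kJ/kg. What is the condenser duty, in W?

Q_c = 220000 W

vapour 154→68.7 °C: -141.6 kJ/kg
condensation at 68.7 °C: -335 kJ/kg
liquid 68.7→59.5 °C: -20.792 kJ/kg
Δh = -141.6 + -335 + -20.792 = -497.39 kJ/kg
Q = ṁ·Δh = 26.57 kg/min × -497.39 kJ/kg = -13216 kJ/min
|Q| = 220.26 kW = 220260 W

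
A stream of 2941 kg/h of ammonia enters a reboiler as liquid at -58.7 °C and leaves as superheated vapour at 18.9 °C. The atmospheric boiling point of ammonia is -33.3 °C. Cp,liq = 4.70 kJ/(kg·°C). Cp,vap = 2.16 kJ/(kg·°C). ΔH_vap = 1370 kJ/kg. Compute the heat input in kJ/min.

Q = 78500 kJ/min

liquid -58.7→-33.3 °C: 119.38 kJ/kg
vaporisation at -33.3 °C: 1370 kJ/kg
vapour -33.3→18.9 °C: 112.75 kJ/kg
Δh = 119.38 + 1370 + 112.75 = 1602.1 kJ/kg
Q = ṁ·Δh = 2941 kg/h × 1602.1 kJ/kg = 4.7119e+06 kJ/h
|Q| = 1308.9 kW = 78531 kJ/min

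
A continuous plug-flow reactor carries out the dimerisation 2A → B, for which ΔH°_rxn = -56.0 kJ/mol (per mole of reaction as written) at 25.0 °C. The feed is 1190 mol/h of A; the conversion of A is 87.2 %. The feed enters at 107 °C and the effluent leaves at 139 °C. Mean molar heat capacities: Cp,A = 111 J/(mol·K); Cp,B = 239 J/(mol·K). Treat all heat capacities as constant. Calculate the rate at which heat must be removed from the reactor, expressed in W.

Q_out = 6620 W

Extent of reaction ξ = 0.872 × 1190 / 2 = 518.84 mol/h
Reaction term: ξ·ΔH°_rxn = 518.84 × -56.0 = -29055 kJ/h
Sensible, feed 107→25 °C: -10831 kJ/h
Outlet flows (mol/h): A 152.32, B 518.84
Sensible, products 25→139 °C: 16064 kJ/h
Q = ΔH = -23823 kJ/h = -6.6174 kW
Heat removed = 6617.4 W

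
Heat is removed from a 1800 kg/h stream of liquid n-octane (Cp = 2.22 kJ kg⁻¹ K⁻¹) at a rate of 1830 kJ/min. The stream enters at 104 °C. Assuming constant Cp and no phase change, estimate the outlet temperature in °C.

T_out = 76.5 °C

Q = 1830 kJ/min = 109800 kJ/h
ΔT = Q/(ṁ·Cp) = 109800/(1800×2.22) = 27.477 K
T_out = 104 − 27.477 = 76.523 °C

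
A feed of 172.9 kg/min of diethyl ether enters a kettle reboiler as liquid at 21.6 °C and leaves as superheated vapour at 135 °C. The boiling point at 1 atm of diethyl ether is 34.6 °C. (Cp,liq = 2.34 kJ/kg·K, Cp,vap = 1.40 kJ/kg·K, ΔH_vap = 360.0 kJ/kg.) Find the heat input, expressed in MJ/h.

liquid 21.6→34.6 °C: 30.42 kJ/kg
vaporisation at 34.6 °C: 360 kJ/kg
vapour 34.6→135 °C: 140.56 kJ/kg
Δh = 30.42 + 360 + 140.56 = 530.98 kJ/kg
Q = ṁ·Δh = 172.9 kg/min × 530.98 kJ/kg = 91806 kJ/min
|Q| = 1530.1 kW = 5508.4 MJ/h

Q = 5510 MJ/h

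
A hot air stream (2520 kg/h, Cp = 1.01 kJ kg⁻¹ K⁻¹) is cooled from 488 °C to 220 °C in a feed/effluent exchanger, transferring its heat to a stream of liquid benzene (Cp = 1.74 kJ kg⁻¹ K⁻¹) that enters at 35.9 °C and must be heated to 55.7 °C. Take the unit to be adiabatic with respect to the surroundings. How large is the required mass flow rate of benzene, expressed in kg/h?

ṁ_c = 19800 kg/h

Heat released by hot stream: Q = 2520 × 1.01 × (488 − 220) = 682110 kJ/h
Energy balance on cold side (adiabatic exchanger): Q = ṁ_c·Cp_c·(T_c,out − T_c,in)
ṁ_c = 682110 / [1.74 × (55.7 − 35.9)] = 19799 kg/h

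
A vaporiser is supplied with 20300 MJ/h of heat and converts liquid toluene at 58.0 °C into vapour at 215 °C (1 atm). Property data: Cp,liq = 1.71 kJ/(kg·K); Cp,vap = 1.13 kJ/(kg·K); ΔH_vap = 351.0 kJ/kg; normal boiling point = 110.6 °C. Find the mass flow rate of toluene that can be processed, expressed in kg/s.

Δh = 1.71×(110.6−58.0) + 351.0 + 1.13×(215−110.6) = 558.92 kJ/kg
Q = 20300 MJ/h = 5638.9 kJ/s = 5638.9 kJ/s
ṁ = Q/Δh = 5638.9 / 558.92 = 10.089 kg/s

ṁ = 10.1 kg/s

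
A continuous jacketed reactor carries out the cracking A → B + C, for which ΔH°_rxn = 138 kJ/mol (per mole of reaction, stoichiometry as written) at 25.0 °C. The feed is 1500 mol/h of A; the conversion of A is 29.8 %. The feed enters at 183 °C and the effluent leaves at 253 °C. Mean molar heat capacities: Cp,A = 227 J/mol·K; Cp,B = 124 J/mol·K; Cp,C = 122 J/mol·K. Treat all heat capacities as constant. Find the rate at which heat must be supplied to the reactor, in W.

Q_in = 24300 W

Extent of reaction ξ = 0.298 × 1500 = 447 mol/h
Reaction term: ξ·ΔH°_rxn = 447 × 138 = 61686 kJ/h
Sensible, feed 183→25 °C: -53799 kJ/h
Outlet flows (mol/h): A 1053, B 447, C 447
Sensible, products 25→253 °C: 79570 kJ/h
Q = ΔH = 87457 kJ/h = 24.294 kW
Heat supplied = 24294 W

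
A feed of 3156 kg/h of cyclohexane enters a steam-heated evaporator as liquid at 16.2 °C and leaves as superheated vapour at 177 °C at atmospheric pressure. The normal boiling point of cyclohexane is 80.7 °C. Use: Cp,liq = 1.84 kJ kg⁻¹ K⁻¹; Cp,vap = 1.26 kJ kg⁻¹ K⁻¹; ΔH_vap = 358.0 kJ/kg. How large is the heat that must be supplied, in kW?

liquid 16.2→80.7 °C: 118.68 kJ/kg
vaporisation at 80.7 °C: 358 kJ/kg
vapour 80.7→177 °C: 121.34 kJ/kg
Δh = 118.68 + 358 + 121.34 = 598.02 kJ/kg
Q = ṁ·Δh = 3156 kg/h × 598.02 kJ/kg = 1.8873e+06 kJ/h
|Q| = 524.26 kW

Q = 524 kW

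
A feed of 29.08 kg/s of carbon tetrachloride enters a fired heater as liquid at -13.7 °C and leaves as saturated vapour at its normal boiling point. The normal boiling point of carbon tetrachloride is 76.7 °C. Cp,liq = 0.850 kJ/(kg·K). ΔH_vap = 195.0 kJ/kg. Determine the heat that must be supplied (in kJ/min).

Q = 474000 kJ/min

liquid -13.7→76.7 °C: 76.84 kJ/kg
vaporisation at 76.7 °C: 195 kJ/kg
Δh = 76.84 + 195 = 271.84 kJ/kg
Q = ṁ·Δh = 29.08 kg/s × 271.84 kJ/kg = 7905.1 kJ/s
|Q| = 7905.1 kW = 474310 kJ/min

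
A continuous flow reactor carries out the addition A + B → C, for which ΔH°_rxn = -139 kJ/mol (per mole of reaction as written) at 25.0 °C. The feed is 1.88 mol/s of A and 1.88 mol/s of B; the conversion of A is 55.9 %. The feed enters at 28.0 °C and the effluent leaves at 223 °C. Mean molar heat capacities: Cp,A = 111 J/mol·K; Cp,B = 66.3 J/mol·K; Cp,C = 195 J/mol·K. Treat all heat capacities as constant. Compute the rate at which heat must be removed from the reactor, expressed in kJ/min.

Extent of reaction ξ = 0.559 × 1.88 = 1.0509 mol/s
Reaction term: ξ·ΔH°_rxn = 1.0509 × -139 = -146.08 kJ/s
Sensible, feed 28.0→25 °C: -0.99997 kJ/s
Outlet flows (mol/s): A 0.82908, B 0.82908, C 1.0509
Sensible, products 25→223 °C: 69.681 kJ/s
Q = ΔH = -77.397 kJ/s = -77.397 kW
Heat removed = 4643.8 kJ/min

Q_out = 4640 kJ/min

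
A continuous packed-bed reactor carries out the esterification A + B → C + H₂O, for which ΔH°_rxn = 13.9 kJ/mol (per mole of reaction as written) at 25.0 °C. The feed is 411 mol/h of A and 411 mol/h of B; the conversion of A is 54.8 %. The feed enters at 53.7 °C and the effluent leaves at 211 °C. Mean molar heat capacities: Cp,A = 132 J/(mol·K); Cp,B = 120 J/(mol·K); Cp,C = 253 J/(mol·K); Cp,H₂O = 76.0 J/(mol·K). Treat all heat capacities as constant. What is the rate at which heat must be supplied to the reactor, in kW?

Extent of reaction ξ = 0.548 × 411 = 225.23 mol/h
Reaction term: ξ·ΔH°_rxn = 225.23 × 13.9 = 3130.7 kJ/h
Sensible, feed 53.7→25 °C: -2972.5 kJ/h
Outlet flows (mol/h): A 185.77, B 185.77, C 225.23, H₂O 225.23
Sensible, products 25→211 °C: 22490 kJ/h
Q = ΔH = 22648 kJ/h = 6.2912 kW
Heat supplied = 6.2912 kW

Q_in = 6.29 kW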